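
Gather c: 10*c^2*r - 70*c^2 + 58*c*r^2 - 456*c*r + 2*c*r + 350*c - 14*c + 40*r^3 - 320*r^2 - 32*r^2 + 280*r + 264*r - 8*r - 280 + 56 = c^2*(10*r - 70) + c*(58*r^2 - 454*r + 336) + 40*r^3 - 352*r^2 + 536*r - 224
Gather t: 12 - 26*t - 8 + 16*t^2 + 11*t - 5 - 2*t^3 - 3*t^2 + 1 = -2*t^3 + 13*t^2 - 15*t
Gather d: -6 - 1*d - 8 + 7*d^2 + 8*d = 7*d^2 + 7*d - 14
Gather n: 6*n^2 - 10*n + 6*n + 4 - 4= 6*n^2 - 4*n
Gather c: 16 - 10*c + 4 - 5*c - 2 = 18 - 15*c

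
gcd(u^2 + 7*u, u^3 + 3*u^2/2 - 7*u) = u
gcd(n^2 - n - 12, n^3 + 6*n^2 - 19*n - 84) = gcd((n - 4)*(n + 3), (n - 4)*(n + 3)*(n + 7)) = n^2 - n - 12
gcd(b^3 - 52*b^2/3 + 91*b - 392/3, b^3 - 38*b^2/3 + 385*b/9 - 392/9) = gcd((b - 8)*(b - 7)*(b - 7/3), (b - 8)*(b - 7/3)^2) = b^2 - 31*b/3 + 56/3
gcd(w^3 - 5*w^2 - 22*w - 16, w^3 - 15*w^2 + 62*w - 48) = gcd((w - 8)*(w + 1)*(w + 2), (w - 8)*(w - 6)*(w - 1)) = w - 8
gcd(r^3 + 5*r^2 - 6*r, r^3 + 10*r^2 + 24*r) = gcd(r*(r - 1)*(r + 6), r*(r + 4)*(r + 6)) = r^2 + 6*r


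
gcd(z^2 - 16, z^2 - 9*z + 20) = z - 4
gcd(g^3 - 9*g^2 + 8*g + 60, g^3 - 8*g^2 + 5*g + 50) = g^2 - 3*g - 10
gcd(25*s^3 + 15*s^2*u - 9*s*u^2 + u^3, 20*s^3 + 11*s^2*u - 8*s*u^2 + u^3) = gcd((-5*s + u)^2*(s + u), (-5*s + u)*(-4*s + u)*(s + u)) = 5*s^2 + 4*s*u - u^2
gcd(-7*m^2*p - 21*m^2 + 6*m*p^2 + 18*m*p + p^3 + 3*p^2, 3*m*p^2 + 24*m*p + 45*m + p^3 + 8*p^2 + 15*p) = p + 3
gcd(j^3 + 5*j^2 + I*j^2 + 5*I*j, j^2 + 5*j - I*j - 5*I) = j + 5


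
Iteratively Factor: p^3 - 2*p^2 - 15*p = (p + 3)*(p^2 - 5*p) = p*(p + 3)*(p - 5)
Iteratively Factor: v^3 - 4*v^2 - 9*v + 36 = (v + 3)*(v^2 - 7*v + 12) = (v - 3)*(v + 3)*(v - 4)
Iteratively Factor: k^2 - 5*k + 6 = (k - 2)*(k - 3)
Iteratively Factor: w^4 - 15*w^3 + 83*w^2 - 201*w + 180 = (w - 4)*(w^3 - 11*w^2 + 39*w - 45) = (w - 5)*(w - 4)*(w^2 - 6*w + 9) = (w - 5)*(w - 4)*(w - 3)*(w - 3)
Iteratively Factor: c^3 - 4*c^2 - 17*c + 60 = (c - 3)*(c^2 - c - 20) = (c - 5)*(c - 3)*(c + 4)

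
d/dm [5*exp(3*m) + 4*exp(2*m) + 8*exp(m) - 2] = (15*exp(2*m) + 8*exp(m) + 8)*exp(m)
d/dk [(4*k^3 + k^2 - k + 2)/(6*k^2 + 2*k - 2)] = (12*k^4 + 8*k^3 - 8*k^2 - 14*k - 1)/(2*(9*k^4 + 6*k^3 - 5*k^2 - 2*k + 1))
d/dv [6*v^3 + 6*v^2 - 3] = 6*v*(3*v + 2)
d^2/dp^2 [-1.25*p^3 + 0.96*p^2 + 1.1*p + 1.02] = 1.92 - 7.5*p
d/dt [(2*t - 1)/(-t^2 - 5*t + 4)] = (2*t^2 - 2*t + 3)/(t^4 + 10*t^3 + 17*t^2 - 40*t + 16)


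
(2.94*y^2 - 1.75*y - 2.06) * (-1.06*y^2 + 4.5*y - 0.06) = -3.1164*y^4 + 15.085*y^3 - 5.8678*y^2 - 9.165*y + 0.1236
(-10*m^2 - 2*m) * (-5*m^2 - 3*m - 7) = 50*m^4 + 40*m^3 + 76*m^2 + 14*m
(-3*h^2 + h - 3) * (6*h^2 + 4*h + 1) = -18*h^4 - 6*h^3 - 17*h^2 - 11*h - 3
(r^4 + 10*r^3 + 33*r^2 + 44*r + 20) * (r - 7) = r^5 + 3*r^4 - 37*r^3 - 187*r^2 - 288*r - 140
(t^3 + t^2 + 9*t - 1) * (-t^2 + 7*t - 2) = -t^5 + 6*t^4 - 4*t^3 + 62*t^2 - 25*t + 2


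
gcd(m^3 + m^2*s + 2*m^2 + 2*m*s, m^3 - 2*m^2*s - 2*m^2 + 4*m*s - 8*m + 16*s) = m + 2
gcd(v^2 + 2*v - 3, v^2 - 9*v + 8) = v - 1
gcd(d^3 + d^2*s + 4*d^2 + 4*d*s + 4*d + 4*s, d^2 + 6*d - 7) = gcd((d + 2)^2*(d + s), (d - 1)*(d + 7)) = 1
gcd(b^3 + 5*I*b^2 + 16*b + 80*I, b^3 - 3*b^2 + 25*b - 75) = b + 5*I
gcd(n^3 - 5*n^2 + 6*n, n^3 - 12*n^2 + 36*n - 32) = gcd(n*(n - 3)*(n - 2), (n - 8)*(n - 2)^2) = n - 2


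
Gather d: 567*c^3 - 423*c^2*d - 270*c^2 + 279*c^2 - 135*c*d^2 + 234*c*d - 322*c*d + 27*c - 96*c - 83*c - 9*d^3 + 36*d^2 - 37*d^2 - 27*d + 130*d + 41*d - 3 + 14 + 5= 567*c^3 + 9*c^2 - 152*c - 9*d^3 + d^2*(-135*c - 1) + d*(-423*c^2 - 88*c + 144) + 16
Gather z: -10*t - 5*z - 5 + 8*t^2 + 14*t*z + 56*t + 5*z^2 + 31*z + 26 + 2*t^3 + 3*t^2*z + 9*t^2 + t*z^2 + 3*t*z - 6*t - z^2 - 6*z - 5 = 2*t^3 + 17*t^2 + 40*t + z^2*(t + 4) + z*(3*t^2 + 17*t + 20) + 16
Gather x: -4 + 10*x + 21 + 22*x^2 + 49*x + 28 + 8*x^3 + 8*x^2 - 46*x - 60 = 8*x^3 + 30*x^2 + 13*x - 15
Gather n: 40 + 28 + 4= 72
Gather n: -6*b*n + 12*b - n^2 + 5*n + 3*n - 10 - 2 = 12*b - n^2 + n*(8 - 6*b) - 12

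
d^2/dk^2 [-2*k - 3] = 0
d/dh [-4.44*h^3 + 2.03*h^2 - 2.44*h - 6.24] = -13.32*h^2 + 4.06*h - 2.44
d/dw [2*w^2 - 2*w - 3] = 4*w - 2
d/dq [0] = 0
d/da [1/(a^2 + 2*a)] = 2*(-a - 1)/(a^2*(a + 2)^2)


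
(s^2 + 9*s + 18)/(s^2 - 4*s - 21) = (s + 6)/(s - 7)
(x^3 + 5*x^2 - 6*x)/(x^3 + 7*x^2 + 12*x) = (x^2 + 5*x - 6)/(x^2 + 7*x + 12)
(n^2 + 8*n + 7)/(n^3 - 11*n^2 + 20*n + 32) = (n + 7)/(n^2 - 12*n + 32)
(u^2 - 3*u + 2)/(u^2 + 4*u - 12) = (u - 1)/(u + 6)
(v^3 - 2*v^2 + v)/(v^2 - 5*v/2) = 2*(v^2 - 2*v + 1)/(2*v - 5)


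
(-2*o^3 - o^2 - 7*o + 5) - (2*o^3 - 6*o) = -4*o^3 - o^2 - o + 5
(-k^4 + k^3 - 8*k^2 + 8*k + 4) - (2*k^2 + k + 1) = -k^4 + k^3 - 10*k^2 + 7*k + 3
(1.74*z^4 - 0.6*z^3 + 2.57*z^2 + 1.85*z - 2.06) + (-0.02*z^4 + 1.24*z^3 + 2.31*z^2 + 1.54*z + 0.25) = 1.72*z^4 + 0.64*z^3 + 4.88*z^2 + 3.39*z - 1.81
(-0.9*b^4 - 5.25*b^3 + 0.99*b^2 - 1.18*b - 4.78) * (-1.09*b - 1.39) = 0.981*b^5 + 6.9735*b^4 + 6.2184*b^3 - 0.0898999999999999*b^2 + 6.8504*b + 6.6442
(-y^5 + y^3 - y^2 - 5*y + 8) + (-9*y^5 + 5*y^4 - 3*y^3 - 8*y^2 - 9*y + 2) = -10*y^5 + 5*y^4 - 2*y^3 - 9*y^2 - 14*y + 10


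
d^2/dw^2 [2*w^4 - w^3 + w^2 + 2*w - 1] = 24*w^2 - 6*w + 2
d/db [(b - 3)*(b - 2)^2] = (b - 2)*(3*b - 8)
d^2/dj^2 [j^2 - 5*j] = 2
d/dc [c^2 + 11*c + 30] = 2*c + 11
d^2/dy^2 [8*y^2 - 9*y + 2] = 16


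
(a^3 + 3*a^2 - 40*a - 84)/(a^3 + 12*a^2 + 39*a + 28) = (a^2 - 4*a - 12)/(a^2 + 5*a + 4)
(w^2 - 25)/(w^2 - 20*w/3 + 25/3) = 3*(w + 5)/(3*w - 5)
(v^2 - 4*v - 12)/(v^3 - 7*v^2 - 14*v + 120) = (v + 2)/(v^2 - v - 20)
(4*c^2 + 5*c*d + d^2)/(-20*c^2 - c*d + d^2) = (-c - d)/(5*c - d)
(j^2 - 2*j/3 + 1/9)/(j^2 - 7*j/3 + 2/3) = (j - 1/3)/(j - 2)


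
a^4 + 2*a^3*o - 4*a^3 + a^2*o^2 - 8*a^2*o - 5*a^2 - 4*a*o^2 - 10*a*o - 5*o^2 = (a - 5)*(a + 1)*(a + o)^2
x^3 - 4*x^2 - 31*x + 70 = (x - 7)*(x - 2)*(x + 5)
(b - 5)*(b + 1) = b^2 - 4*b - 5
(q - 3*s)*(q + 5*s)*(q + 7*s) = q^3 + 9*q^2*s - q*s^2 - 105*s^3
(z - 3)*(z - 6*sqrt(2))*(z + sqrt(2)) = z^3 - 5*sqrt(2)*z^2 - 3*z^2 - 12*z + 15*sqrt(2)*z + 36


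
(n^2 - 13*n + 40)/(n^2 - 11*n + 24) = (n - 5)/(n - 3)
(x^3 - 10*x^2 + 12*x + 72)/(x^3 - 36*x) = (x^2 - 4*x - 12)/(x*(x + 6))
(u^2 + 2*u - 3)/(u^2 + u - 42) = (u^2 + 2*u - 3)/(u^2 + u - 42)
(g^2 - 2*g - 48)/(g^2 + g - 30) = (g - 8)/(g - 5)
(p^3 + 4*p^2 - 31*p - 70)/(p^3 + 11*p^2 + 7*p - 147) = (p^2 - 3*p - 10)/(p^2 + 4*p - 21)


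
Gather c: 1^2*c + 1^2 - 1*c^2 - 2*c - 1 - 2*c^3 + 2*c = -2*c^3 - c^2 + c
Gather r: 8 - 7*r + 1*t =-7*r + t + 8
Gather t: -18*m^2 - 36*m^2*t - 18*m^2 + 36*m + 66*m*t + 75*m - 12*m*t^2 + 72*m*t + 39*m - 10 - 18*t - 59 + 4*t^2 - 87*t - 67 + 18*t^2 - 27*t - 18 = -36*m^2 + 150*m + t^2*(22 - 12*m) + t*(-36*m^2 + 138*m - 132) - 154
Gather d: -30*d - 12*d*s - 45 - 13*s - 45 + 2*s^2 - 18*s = d*(-12*s - 30) + 2*s^2 - 31*s - 90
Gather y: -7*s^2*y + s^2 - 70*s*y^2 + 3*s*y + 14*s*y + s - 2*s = s^2 - 70*s*y^2 - s + y*(-7*s^2 + 17*s)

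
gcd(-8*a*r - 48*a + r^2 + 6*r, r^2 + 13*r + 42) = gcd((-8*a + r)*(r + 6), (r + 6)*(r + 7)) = r + 6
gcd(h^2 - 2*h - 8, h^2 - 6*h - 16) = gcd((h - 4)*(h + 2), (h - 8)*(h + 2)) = h + 2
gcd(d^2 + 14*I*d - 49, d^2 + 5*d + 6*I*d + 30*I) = 1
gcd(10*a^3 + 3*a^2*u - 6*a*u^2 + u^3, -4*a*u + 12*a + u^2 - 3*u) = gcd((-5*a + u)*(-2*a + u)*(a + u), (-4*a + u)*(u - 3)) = 1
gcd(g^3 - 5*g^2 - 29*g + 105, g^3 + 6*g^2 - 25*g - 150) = g + 5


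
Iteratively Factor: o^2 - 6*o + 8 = (o - 2)*(o - 4)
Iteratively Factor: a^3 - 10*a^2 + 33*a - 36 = (a - 3)*(a^2 - 7*a + 12) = (a - 4)*(a - 3)*(a - 3)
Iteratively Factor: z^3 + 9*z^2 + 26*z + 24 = (z + 3)*(z^2 + 6*z + 8) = (z + 3)*(z + 4)*(z + 2)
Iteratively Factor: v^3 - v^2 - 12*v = (v + 3)*(v^2 - 4*v) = v*(v + 3)*(v - 4)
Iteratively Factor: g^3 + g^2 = (g)*(g^2 + g) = g*(g + 1)*(g)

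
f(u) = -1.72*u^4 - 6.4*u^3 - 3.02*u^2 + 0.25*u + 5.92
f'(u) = -6.88*u^3 - 19.2*u^2 - 6.04*u + 0.25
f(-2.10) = 17.90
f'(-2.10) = -8.02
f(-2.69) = 17.91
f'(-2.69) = 11.48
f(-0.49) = 5.73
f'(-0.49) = -0.59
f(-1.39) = 10.50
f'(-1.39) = -9.97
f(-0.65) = 5.93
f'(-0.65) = -2.05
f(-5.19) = -429.97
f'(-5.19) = 476.24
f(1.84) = -63.43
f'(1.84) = -118.73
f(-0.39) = 5.70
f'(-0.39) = 0.09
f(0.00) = 5.92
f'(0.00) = 0.25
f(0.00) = 5.92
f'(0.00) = 0.25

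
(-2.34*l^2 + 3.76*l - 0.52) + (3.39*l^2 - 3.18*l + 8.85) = 1.05*l^2 + 0.58*l + 8.33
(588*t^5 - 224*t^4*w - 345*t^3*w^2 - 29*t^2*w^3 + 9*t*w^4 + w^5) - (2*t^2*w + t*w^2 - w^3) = 588*t^5 - 224*t^4*w - 345*t^3*w^2 - 29*t^2*w^3 - 2*t^2*w + 9*t*w^4 - t*w^2 + w^5 + w^3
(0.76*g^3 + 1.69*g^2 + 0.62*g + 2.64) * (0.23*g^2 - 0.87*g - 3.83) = 0.1748*g^5 - 0.2725*g^4 - 4.2385*g^3 - 6.4049*g^2 - 4.6714*g - 10.1112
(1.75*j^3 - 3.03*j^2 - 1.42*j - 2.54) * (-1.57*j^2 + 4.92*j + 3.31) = -2.7475*j^5 + 13.3671*j^4 - 6.8857*j^3 - 13.0279*j^2 - 17.197*j - 8.4074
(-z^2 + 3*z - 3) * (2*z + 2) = -2*z^3 + 4*z^2 - 6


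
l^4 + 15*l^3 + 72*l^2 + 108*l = l*(l + 3)*(l + 6)^2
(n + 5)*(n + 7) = n^2 + 12*n + 35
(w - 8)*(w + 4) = w^2 - 4*w - 32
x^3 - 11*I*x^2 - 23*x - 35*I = (x - 7*I)*(x - 5*I)*(x + I)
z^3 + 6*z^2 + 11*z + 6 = (z + 1)*(z + 2)*(z + 3)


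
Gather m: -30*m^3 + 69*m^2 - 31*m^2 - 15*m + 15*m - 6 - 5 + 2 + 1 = -30*m^3 + 38*m^2 - 8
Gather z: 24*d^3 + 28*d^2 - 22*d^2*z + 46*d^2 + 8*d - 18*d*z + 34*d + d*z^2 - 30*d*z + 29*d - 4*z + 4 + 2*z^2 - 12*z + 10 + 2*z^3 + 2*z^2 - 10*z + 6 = 24*d^3 + 74*d^2 + 71*d + 2*z^3 + z^2*(d + 4) + z*(-22*d^2 - 48*d - 26) + 20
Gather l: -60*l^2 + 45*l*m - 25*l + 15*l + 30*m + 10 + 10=-60*l^2 + l*(45*m - 10) + 30*m + 20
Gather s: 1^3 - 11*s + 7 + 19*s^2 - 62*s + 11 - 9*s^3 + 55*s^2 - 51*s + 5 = -9*s^3 + 74*s^2 - 124*s + 24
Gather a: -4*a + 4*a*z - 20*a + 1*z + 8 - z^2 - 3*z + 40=a*(4*z - 24) - z^2 - 2*z + 48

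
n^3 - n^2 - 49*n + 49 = (n - 7)*(n - 1)*(n + 7)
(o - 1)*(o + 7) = o^2 + 6*o - 7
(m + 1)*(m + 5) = m^2 + 6*m + 5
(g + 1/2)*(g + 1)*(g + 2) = g^3 + 7*g^2/2 + 7*g/2 + 1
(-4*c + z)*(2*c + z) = -8*c^2 - 2*c*z + z^2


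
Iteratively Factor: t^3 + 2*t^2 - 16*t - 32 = (t + 4)*(t^2 - 2*t - 8) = (t + 2)*(t + 4)*(t - 4)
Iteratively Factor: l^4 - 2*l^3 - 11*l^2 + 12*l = (l + 3)*(l^3 - 5*l^2 + 4*l) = (l - 4)*(l + 3)*(l^2 - l) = (l - 4)*(l - 1)*(l + 3)*(l)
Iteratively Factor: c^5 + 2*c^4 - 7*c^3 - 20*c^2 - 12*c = (c + 2)*(c^4 - 7*c^2 - 6*c) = (c + 1)*(c + 2)*(c^3 - c^2 - 6*c) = (c + 1)*(c + 2)^2*(c^2 - 3*c) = c*(c + 1)*(c + 2)^2*(c - 3)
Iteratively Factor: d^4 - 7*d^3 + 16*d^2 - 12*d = (d)*(d^3 - 7*d^2 + 16*d - 12) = d*(d - 2)*(d^2 - 5*d + 6) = d*(d - 3)*(d - 2)*(d - 2)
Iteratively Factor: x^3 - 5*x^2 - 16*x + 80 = (x - 5)*(x^2 - 16) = (x - 5)*(x + 4)*(x - 4)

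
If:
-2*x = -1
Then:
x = 1/2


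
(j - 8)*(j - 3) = j^2 - 11*j + 24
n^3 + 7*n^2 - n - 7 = (n - 1)*(n + 1)*(n + 7)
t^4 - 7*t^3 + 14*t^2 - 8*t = t*(t - 4)*(t - 2)*(t - 1)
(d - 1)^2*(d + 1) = d^3 - d^2 - d + 1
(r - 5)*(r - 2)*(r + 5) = r^3 - 2*r^2 - 25*r + 50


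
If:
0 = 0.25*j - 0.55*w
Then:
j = 2.2*w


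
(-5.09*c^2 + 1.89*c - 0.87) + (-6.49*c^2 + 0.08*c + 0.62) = -11.58*c^2 + 1.97*c - 0.25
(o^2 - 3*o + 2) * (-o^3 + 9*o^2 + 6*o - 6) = -o^5 + 12*o^4 - 23*o^3 - 6*o^2 + 30*o - 12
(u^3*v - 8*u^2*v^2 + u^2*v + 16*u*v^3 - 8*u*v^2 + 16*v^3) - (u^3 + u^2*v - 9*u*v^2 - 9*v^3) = u^3*v - u^3 - 8*u^2*v^2 + 16*u*v^3 + u*v^2 + 25*v^3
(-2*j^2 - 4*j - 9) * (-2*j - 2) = 4*j^3 + 12*j^2 + 26*j + 18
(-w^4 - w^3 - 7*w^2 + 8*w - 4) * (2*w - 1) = -2*w^5 - w^4 - 13*w^3 + 23*w^2 - 16*w + 4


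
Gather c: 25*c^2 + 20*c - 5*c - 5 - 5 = 25*c^2 + 15*c - 10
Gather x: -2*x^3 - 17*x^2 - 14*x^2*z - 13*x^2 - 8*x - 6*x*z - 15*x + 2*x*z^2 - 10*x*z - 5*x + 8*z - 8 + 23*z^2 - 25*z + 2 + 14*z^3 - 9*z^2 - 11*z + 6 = -2*x^3 + x^2*(-14*z - 30) + x*(2*z^2 - 16*z - 28) + 14*z^3 + 14*z^2 - 28*z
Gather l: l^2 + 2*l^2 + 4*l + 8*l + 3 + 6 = 3*l^2 + 12*l + 9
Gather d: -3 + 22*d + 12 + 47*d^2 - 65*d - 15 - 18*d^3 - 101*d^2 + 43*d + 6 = -18*d^3 - 54*d^2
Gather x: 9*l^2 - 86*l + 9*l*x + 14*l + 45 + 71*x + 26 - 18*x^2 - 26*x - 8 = 9*l^2 - 72*l - 18*x^2 + x*(9*l + 45) + 63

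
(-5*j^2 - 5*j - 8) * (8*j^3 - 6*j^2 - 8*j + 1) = -40*j^5 - 10*j^4 + 6*j^3 + 83*j^2 + 59*j - 8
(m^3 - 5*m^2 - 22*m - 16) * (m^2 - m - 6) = m^5 - 6*m^4 - 23*m^3 + 36*m^2 + 148*m + 96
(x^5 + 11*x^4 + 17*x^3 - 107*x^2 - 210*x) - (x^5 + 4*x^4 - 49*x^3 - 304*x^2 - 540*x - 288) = 7*x^4 + 66*x^3 + 197*x^2 + 330*x + 288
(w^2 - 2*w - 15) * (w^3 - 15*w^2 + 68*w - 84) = w^5 - 17*w^4 + 83*w^3 + 5*w^2 - 852*w + 1260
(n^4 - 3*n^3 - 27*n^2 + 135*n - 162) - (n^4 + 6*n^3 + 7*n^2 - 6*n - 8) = -9*n^3 - 34*n^2 + 141*n - 154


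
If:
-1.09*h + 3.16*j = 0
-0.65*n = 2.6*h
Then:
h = -0.25*n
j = -0.0862341772151899*n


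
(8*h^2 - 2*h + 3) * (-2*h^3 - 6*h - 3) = -16*h^5 + 4*h^4 - 54*h^3 - 12*h^2 - 12*h - 9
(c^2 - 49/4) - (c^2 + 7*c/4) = -7*c/4 - 49/4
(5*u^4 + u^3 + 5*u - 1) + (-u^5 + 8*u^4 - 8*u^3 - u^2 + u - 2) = -u^5 + 13*u^4 - 7*u^3 - u^2 + 6*u - 3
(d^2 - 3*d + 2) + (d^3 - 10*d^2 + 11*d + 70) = d^3 - 9*d^2 + 8*d + 72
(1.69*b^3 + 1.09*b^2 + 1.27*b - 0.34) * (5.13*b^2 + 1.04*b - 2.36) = 8.6697*b^5 + 7.3493*b^4 + 3.6603*b^3 - 2.9958*b^2 - 3.3508*b + 0.8024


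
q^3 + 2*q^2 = q^2*(q + 2)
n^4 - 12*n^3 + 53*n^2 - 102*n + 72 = (n - 4)*(n - 3)^2*(n - 2)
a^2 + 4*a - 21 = (a - 3)*(a + 7)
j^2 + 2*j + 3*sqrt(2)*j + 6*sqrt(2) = (j + 2)*(j + 3*sqrt(2))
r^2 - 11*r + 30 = (r - 6)*(r - 5)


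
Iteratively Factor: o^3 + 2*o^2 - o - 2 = (o + 2)*(o^2 - 1) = (o + 1)*(o + 2)*(o - 1)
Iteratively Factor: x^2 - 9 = (x - 3)*(x + 3)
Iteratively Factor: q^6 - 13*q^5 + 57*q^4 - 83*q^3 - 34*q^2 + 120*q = (q)*(q^5 - 13*q^4 + 57*q^3 - 83*q^2 - 34*q + 120) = q*(q - 4)*(q^4 - 9*q^3 + 21*q^2 + q - 30) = q*(q - 4)*(q + 1)*(q^3 - 10*q^2 + 31*q - 30) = q*(q - 5)*(q - 4)*(q + 1)*(q^2 - 5*q + 6) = q*(q - 5)*(q - 4)*(q - 2)*(q + 1)*(q - 3)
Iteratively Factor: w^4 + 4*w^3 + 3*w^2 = (w + 3)*(w^3 + w^2) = w*(w + 3)*(w^2 + w) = w*(w + 1)*(w + 3)*(w)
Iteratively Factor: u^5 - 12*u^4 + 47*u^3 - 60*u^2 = (u - 4)*(u^4 - 8*u^3 + 15*u^2) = (u - 5)*(u - 4)*(u^3 - 3*u^2) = (u - 5)*(u - 4)*(u - 3)*(u^2) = u*(u - 5)*(u - 4)*(u - 3)*(u)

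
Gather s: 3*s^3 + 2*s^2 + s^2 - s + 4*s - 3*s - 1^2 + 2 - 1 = 3*s^3 + 3*s^2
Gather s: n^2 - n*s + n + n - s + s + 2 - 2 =n^2 - n*s + 2*n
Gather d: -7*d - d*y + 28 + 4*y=d*(-y - 7) + 4*y + 28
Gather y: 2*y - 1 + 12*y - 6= 14*y - 7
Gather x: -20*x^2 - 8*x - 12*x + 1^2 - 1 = -20*x^2 - 20*x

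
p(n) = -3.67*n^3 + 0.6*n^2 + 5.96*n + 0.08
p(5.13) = -449.03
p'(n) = -11.01*n^2 + 1.2*n + 5.96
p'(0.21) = 5.73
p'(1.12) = -6.51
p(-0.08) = -0.39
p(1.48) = -1.68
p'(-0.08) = 5.79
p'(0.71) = 1.26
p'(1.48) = -16.38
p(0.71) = 3.30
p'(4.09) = -173.31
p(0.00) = 0.08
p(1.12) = 2.35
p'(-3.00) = -96.73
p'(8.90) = -855.46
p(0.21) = 1.32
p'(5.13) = -277.63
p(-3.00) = 86.69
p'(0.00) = 5.96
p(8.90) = -2486.59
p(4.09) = -216.60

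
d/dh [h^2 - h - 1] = 2*h - 1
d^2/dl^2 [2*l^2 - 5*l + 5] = 4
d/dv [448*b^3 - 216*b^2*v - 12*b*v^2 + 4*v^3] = -216*b^2 - 24*b*v + 12*v^2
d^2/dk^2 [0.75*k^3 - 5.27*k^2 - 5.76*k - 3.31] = 4.5*k - 10.54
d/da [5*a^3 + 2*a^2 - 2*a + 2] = 15*a^2 + 4*a - 2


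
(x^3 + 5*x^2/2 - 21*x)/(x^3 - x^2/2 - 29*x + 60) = x*(2*x - 7)/(2*x^2 - 13*x + 20)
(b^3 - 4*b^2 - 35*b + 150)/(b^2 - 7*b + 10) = (b^2 + b - 30)/(b - 2)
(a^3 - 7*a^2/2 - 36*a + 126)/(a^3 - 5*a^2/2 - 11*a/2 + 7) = (a^2 - 36)/(a^2 + a - 2)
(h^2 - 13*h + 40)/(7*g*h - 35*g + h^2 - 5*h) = (h - 8)/(7*g + h)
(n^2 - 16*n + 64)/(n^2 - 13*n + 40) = (n - 8)/(n - 5)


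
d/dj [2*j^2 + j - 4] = 4*j + 1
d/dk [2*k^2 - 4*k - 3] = 4*k - 4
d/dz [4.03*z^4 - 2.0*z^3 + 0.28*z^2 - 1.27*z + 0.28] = 16.12*z^3 - 6.0*z^2 + 0.56*z - 1.27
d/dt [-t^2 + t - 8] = 1 - 2*t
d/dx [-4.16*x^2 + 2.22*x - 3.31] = 2.22 - 8.32*x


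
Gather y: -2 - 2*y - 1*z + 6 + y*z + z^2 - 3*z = y*(z - 2) + z^2 - 4*z + 4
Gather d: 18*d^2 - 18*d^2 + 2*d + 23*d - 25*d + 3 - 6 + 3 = 0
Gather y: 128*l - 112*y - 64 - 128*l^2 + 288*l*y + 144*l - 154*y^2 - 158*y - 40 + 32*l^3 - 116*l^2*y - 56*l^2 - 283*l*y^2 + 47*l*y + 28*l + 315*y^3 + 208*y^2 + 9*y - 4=32*l^3 - 184*l^2 + 300*l + 315*y^3 + y^2*(54 - 283*l) + y*(-116*l^2 + 335*l - 261) - 108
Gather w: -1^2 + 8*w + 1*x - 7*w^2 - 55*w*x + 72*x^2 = -7*w^2 + w*(8 - 55*x) + 72*x^2 + x - 1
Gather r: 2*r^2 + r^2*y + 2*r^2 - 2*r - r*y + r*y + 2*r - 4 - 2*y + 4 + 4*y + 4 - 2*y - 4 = r^2*(y + 4)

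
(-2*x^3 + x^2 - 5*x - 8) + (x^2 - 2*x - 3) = -2*x^3 + 2*x^2 - 7*x - 11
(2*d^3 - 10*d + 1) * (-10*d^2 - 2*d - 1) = -20*d^5 - 4*d^4 + 98*d^3 + 10*d^2 + 8*d - 1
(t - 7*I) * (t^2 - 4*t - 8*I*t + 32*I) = t^3 - 4*t^2 - 15*I*t^2 - 56*t + 60*I*t + 224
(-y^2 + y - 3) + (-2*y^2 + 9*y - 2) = -3*y^2 + 10*y - 5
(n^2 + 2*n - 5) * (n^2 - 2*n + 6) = n^4 - 3*n^2 + 22*n - 30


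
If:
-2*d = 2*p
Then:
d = -p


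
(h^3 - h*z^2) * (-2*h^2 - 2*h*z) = -2*h^5 - 2*h^4*z + 2*h^3*z^2 + 2*h^2*z^3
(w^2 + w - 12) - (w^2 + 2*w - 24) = 12 - w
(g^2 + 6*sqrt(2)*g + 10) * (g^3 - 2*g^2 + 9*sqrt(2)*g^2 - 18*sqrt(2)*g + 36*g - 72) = g^5 - 2*g^4 + 15*sqrt(2)*g^4 - 30*sqrt(2)*g^3 + 154*g^3 - 308*g^2 + 306*sqrt(2)*g^2 - 612*sqrt(2)*g + 360*g - 720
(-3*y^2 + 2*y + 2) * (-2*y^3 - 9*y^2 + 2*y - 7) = 6*y^5 + 23*y^4 - 28*y^3 + 7*y^2 - 10*y - 14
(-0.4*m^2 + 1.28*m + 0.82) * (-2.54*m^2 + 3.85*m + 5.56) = 1.016*m^4 - 4.7912*m^3 + 0.6212*m^2 + 10.2738*m + 4.5592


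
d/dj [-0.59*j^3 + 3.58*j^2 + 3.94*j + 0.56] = -1.77*j^2 + 7.16*j + 3.94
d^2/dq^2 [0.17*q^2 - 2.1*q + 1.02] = 0.340000000000000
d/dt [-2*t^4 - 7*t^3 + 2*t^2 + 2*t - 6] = -8*t^3 - 21*t^2 + 4*t + 2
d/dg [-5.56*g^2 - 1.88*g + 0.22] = -11.12*g - 1.88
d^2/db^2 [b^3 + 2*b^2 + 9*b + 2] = 6*b + 4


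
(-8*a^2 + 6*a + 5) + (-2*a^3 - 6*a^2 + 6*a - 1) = -2*a^3 - 14*a^2 + 12*a + 4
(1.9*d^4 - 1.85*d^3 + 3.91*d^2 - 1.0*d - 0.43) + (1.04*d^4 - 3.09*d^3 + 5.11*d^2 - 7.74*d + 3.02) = 2.94*d^4 - 4.94*d^3 + 9.02*d^2 - 8.74*d + 2.59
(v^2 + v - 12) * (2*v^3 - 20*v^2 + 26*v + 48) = 2*v^5 - 18*v^4 - 18*v^3 + 314*v^2 - 264*v - 576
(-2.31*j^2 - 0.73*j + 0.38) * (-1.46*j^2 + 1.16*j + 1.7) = 3.3726*j^4 - 1.6138*j^3 - 5.3286*j^2 - 0.8002*j + 0.646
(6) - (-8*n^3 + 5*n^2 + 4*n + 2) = 8*n^3 - 5*n^2 - 4*n + 4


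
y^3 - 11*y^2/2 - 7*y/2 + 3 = (y - 6)*(y - 1/2)*(y + 1)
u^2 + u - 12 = (u - 3)*(u + 4)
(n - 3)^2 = n^2 - 6*n + 9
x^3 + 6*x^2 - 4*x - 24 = (x - 2)*(x + 2)*(x + 6)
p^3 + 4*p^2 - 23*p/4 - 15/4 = (p - 3/2)*(p + 1/2)*(p + 5)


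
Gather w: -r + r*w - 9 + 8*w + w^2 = -r + w^2 + w*(r + 8) - 9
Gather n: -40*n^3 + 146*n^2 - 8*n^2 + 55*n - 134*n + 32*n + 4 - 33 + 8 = -40*n^3 + 138*n^2 - 47*n - 21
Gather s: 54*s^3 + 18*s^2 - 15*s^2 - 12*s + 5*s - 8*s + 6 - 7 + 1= 54*s^3 + 3*s^2 - 15*s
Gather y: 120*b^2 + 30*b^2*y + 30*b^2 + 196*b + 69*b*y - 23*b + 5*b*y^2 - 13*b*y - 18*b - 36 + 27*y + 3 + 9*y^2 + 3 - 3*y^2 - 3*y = 150*b^2 + 155*b + y^2*(5*b + 6) + y*(30*b^2 + 56*b + 24) - 30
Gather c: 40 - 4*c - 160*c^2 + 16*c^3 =16*c^3 - 160*c^2 - 4*c + 40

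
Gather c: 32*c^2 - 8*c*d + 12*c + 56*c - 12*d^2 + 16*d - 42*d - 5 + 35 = 32*c^2 + c*(68 - 8*d) - 12*d^2 - 26*d + 30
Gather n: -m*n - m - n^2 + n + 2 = -m - n^2 + n*(1 - m) + 2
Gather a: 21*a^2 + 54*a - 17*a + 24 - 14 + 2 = 21*a^2 + 37*a + 12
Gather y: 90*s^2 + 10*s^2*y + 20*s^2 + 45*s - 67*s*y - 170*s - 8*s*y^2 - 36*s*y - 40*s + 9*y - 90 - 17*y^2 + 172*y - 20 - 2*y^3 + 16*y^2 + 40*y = 110*s^2 - 165*s - 2*y^3 + y^2*(-8*s - 1) + y*(10*s^2 - 103*s + 221) - 110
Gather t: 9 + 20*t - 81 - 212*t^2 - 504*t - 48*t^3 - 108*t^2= -48*t^3 - 320*t^2 - 484*t - 72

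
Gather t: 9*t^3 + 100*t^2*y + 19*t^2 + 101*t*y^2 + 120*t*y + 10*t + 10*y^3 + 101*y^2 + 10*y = 9*t^3 + t^2*(100*y + 19) + t*(101*y^2 + 120*y + 10) + 10*y^3 + 101*y^2 + 10*y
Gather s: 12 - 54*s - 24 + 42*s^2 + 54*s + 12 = 42*s^2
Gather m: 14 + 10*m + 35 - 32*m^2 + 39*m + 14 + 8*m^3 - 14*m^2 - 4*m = 8*m^3 - 46*m^2 + 45*m + 63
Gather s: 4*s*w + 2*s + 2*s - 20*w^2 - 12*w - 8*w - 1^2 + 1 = s*(4*w + 4) - 20*w^2 - 20*w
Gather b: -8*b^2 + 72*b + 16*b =-8*b^2 + 88*b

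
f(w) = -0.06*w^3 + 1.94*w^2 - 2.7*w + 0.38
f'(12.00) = 17.94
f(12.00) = 143.66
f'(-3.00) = -15.96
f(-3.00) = 27.56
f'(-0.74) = -5.67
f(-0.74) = 3.46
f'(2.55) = 6.02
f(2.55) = 5.11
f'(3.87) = 9.62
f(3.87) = 15.51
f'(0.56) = -0.58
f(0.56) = -0.53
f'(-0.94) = -6.51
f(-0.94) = 4.68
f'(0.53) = -0.69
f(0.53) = -0.51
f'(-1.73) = -9.95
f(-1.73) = 11.17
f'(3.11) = 7.63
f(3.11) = 8.94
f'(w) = -0.18*w^2 + 3.88*w - 2.7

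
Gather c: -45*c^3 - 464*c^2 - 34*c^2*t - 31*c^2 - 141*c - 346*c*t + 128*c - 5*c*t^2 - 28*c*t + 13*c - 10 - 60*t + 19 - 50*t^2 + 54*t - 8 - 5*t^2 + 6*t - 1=-45*c^3 + c^2*(-34*t - 495) + c*(-5*t^2 - 374*t) - 55*t^2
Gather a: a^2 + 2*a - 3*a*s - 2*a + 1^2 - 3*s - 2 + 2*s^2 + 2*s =a^2 - 3*a*s + 2*s^2 - s - 1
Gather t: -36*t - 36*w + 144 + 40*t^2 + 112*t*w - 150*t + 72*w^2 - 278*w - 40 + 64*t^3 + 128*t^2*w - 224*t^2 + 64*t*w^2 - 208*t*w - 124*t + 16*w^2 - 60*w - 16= 64*t^3 + t^2*(128*w - 184) + t*(64*w^2 - 96*w - 310) + 88*w^2 - 374*w + 88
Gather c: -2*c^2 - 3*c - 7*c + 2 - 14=-2*c^2 - 10*c - 12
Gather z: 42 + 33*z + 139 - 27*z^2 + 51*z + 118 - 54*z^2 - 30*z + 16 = -81*z^2 + 54*z + 315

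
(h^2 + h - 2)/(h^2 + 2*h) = (h - 1)/h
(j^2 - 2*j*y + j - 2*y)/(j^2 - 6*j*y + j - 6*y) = (-j + 2*y)/(-j + 6*y)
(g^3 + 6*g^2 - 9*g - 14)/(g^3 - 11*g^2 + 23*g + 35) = (g^2 + 5*g - 14)/(g^2 - 12*g + 35)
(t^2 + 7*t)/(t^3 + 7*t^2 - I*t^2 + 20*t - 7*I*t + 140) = t/(t^2 - I*t + 20)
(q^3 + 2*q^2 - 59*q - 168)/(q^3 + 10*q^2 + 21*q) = (q - 8)/q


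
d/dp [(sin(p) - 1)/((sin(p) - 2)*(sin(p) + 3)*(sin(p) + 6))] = 2*(-sin(p)^3 - 2*sin(p)^2 + 7*sin(p) - 18)*cos(p)/((sin(p) - 2)^2*(sin(p) + 3)^2*(sin(p) + 6)^2)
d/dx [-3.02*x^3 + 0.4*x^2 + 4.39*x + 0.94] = -9.06*x^2 + 0.8*x + 4.39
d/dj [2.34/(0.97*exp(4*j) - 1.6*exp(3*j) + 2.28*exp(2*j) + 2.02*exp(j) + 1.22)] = (-9.0792*exp(3*j) + 11.232*exp(2*j) - 10.6704*exp(j) - 4.7268)*exp(j)/(0.97*exp(4*j) - 1.6*exp(3*j) + 2.28*exp(2*j) + 2.02*exp(j) + 1.22)^2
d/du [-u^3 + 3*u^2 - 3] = 3*u*(2 - u)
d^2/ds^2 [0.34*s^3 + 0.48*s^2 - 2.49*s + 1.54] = 2.04*s + 0.96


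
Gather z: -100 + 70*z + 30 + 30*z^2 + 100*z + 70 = 30*z^2 + 170*z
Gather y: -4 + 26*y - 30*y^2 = -30*y^2 + 26*y - 4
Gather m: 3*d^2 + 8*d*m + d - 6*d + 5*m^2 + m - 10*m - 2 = 3*d^2 - 5*d + 5*m^2 + m*(8*d - 9) - 2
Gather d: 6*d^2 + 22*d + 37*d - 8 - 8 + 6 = 6*d^2 + 59*d - 10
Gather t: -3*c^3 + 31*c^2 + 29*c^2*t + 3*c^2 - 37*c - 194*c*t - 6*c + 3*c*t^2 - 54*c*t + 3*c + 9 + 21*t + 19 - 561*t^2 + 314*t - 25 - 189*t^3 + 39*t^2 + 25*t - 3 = -3*c^3 + 34*c^2 - 40*c - 189*t^3 + t^2*(3*c - 522) + t*(29*c^2 - 248*c + 360)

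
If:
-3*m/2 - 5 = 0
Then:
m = -10/3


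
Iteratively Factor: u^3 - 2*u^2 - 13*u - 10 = (u - 5)*(u^2 + 3*u + 2) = (u - 5)*(u + 1)*(u + 2)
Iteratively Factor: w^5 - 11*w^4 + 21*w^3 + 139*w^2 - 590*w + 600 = (w - 3)*(w^4 - 8*w^3 - 3*w^2 + 130*w - 200) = (w - 3)*(w + 4)*(w^3 - 12*w^2 + 45*w - 50) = (w - 5)*(w - 3)*(w + 4)*(w^2 - 7*w + 10) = (w - 5)*(w - 3)*(w - 2)*(w + 4)*(w - 5)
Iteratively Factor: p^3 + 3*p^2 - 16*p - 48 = (p + 4)*(p^2 - p - 12) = (p + 3)*(p + 4)*(p - 4)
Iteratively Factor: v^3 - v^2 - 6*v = (v + 2)*(v^2 - 3*v) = (v - 3)*(v + 2)*(v)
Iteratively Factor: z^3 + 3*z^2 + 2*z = (z)*(z^2 + 3*z + 2) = z*(z + 2)*(z + 1)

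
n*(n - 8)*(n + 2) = n^3 - 6*n^2 - 16*n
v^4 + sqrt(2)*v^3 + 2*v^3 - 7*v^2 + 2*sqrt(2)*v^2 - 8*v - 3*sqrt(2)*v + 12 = (v - 1)*(v + 3)*(v - sqrt(2))*(v + 2*sqrt(2))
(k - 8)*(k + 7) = k^2 - k - 56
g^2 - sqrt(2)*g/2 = g*(g - sqrt(2)/2)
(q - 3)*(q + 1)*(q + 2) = q^3 - 7*q - 6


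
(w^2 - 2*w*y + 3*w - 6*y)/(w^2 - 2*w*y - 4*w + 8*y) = (w + 3)/(w - 4)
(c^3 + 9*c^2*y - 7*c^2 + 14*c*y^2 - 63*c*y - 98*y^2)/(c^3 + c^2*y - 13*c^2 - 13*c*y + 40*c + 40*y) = (c^3 + 9*c^2*y - 7*c^2 + 14*c*y^2 - 63*c*y - 98*y^2)/(c^3 + c^2*y - 13*c^2 - 13*c*y + 40*c + 40*y)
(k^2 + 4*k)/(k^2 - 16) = k/(k - 4)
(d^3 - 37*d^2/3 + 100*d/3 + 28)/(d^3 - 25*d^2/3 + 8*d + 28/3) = (d - 6)/(d - 2)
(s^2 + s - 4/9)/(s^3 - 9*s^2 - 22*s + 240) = (s^2 + s - 4/9)/(s^3 - 9*s^2 - 22*s + 240)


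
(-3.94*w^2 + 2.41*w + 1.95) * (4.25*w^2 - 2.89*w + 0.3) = -16.745*w^4 + 21.6291*w^3 + 0.140599999999998*w^2 - 4.9125*w + 0.585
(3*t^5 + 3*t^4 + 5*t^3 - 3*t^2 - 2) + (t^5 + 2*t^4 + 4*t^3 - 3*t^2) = 4*t^5 + 5*t^4 + 9*t^3 - 6*t^2 - 2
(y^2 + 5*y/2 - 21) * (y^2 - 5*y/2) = y^4 - 109*y^2/4 + 105*y/2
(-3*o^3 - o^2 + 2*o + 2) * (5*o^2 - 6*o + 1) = -15*o^5 + 13*o^4 + 13*o^3 - 3*o^2 - 10*o + 2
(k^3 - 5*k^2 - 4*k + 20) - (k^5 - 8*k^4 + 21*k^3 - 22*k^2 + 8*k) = -k^5 + 8*k^4 - 20*k^3 + 17*k^2 - 12*k + 20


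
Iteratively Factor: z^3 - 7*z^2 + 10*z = (z - 5)*(z^2 - 2*z) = z*(z - 5)*(z - 2)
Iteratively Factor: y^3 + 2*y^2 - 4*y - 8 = (y + 2)*(y^2 - 4) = (y + 2)^2*(y - 2)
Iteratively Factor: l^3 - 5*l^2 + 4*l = (l - 1)*(l^2 - 4*l) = (l - 4)*(l - 1)*(l)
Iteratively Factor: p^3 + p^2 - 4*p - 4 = (p + 1)*(p^2 - 4) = (p - 2)*(p + 1)*(p + 2)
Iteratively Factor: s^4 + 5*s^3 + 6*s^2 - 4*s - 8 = (s + 2)*(s^3 + 3*s^2 - 4) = (s + 2)^2*(s^2 + s - 2) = (s + 2)^3*(s - 1)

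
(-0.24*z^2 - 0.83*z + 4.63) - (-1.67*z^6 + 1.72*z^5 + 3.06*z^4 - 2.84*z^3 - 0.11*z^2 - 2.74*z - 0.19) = 1.67*z^6 - 1.72*z^5 - 3.06*z^4 + 2.84*z^3 - 0.13*z^2 + 1.91*z + 4.82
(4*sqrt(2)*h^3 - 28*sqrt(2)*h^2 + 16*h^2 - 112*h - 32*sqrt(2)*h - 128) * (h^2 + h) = 4*sqrt(2)*h^5 - 24*sqrt(2)*h^4 + 16*h^4 - 96*h^3 - 60*sqrt(2)*h^3 - 240*h^2 - 32*sqrt(2)*h^2 - 128*h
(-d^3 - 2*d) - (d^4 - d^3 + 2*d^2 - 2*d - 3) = -d^4 - 2*d^2 + 3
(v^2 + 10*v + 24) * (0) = 0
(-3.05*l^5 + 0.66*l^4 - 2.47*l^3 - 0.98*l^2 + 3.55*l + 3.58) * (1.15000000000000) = -3.5075*l^5 + 0.759*l^4 - 2.8405*l^3 - 1.127*l^2 + 4.0825*l + 4.117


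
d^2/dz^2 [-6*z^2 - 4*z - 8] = -12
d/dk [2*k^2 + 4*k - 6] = 4*k + 4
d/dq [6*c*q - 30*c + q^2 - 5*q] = 6*c + 2*q - 5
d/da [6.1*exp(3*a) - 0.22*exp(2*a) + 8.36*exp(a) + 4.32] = (18.3*exp(2*a) - 0.44*exp(a) + 8.36)*exp(a)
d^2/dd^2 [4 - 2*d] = 0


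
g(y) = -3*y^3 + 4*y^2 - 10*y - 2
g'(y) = -9*y^2 + 8*y - 10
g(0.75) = -8.52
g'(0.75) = -9.06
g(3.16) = -88.32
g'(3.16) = -74.59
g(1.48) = -17.76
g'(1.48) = -17.87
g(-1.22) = 21.60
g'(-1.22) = -33.16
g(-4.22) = 336.89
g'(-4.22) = -204.04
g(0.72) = -8.25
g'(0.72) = -8.91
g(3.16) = -88.32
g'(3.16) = -74.59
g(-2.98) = 142.71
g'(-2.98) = -113.76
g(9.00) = -1955.00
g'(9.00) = -667.00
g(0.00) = -2.00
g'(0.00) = -10.00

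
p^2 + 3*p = p*(p + 3)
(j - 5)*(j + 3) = j^2 - 2*j - 15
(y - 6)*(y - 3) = y^2 - 9*y + 18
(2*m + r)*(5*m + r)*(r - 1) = 10*m^2*r - 10*m^2 + 7*m*r^2 - 7*m*r + r^3 - r^2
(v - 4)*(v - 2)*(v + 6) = v^3 - 28*v + 48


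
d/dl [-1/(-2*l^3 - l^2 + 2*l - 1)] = 2*(-3*l^2 - l + 1)/(2*l^3 + l^2 - 2*l + 1)^2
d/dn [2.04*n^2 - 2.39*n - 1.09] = 4.08*n - 2.39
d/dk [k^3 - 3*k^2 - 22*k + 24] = 3*k^2 - 6*k - 22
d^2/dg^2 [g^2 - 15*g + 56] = 2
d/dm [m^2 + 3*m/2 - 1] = 2*m + 3/2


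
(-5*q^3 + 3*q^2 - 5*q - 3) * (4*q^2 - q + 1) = -20*q^5 + 17*q^4 - 28*q^3 - 4*q^2 - 2*q - 3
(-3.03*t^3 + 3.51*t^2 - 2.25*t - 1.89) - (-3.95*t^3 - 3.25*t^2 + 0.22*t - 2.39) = 0.92*t^3 + 6.76*t^2 - 2.47*t + 0.5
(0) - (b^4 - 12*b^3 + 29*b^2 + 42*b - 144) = -b^4 + 12*b^3 - 29*b^2 - 42*b + 144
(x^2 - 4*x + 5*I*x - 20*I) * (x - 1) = x^3 - 5*x^2 + 5*I*x^2 + 4*x - 25*I*x + 20*I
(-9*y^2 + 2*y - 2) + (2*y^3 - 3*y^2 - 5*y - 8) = 2*y^3 - 12*y^2 - 3*y - 10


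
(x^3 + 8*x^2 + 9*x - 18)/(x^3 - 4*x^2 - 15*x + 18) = (x + 6)/(x - 6)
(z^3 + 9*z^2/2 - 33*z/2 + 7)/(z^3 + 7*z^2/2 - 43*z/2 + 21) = (2*z - 1)/(2*z - 3)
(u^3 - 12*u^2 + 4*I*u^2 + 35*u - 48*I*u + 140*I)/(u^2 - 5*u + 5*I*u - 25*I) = (u^2 + u*(-7 + 4*I) - 28*I)/(u + 5*I)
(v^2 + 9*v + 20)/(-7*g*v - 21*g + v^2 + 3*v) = (v^2 + 9*v + 20)/(-7*g*v - 21*g + v^2 + 3*v)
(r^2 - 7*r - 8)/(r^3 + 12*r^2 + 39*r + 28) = (r - 8)/(r^2 + 11*r + 28)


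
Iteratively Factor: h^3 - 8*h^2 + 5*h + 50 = (h - 5)*(h^2 - 3*h - 10) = (h - 5)^2*(h + 2)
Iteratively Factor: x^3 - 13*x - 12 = (x + 1)*(x^2 - x - 12) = (x + 1)*(x + 3)*(x - 4)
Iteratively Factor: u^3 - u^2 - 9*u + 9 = (u - 3)*(u^2 + 2*u - 3) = (u - 3)*(u - 1)*(u + 3)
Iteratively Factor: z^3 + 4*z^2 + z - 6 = (z + 2)*(z^2 + 2*z - 3) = (z + 2)*(z + 3)*(z - 1)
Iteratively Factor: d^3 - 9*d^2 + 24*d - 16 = (d - 4)*(d^2 - 5*d + 4) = (d - 4)^2*(d - 1)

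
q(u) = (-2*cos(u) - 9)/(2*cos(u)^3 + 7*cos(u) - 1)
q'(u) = (6*sin(u)*cos(u)^2 + 7*sin(u))*(-2*cos(u) - 9)/(2*cos(u)^3 + 7*cos(u) - 1)^2 + 2*sin(u)/(2*cos(u)^3 + 7*cos(u) - 1) = -(6*cos(u) + 27*cos(2*u) + 2*cos(3*u) + 92)*sin(u)/(2*cos(u)^3 + 7*cos(u) - 1)^2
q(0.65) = -1.90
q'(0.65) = -2.01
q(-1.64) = 5.97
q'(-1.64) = 29.53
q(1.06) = -3.76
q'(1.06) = -9.75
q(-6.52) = -1.43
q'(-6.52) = 0.50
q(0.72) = -2.05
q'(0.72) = -2.50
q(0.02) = -1.38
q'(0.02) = -0.04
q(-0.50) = -1.66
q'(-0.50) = 1.27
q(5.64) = -1.88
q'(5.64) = 1.96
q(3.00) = 0.71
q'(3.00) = -0.16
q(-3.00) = 0.71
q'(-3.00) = 0.16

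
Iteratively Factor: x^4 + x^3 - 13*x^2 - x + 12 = (x - 3)*(x^3 + 4*x^2 - x - 4) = (x - 3)*(x + 4)*(x^2 - 1) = (x - 3)*(x - 1)*(x + 4)*(x + 1)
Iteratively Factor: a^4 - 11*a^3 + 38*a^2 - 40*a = (a - 4)*(a^3 - 7*a^2 + 10*a) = a*(a - 4)*(a^2 - 7*a + 10) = a*(a - 4)*(a - 2)*(a - 5)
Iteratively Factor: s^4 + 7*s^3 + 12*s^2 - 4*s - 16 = (s + 2)*(s^3 + 5*s^2 + 2*s - 8) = (s + 2)^2*(s^2 + 3*s - 4) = (s + 2)^2*(s + 4)*(s - 1)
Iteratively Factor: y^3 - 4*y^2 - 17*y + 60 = (y + 4)*(y^2 - 8*y + 15) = (y - 5)*(y + 4)*(y - 3)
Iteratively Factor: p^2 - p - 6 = (p + 2)*(p - 3)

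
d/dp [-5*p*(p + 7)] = -10*p - 35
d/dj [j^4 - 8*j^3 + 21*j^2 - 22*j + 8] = 4*j^3 - 24*j^2 + 42*j - 22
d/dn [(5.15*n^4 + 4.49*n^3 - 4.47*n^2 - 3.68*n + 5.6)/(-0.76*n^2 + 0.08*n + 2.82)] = (-7.828*n^5 - 2.1764*n^4 + 58.8104*n^3 + 34.831*n^2 - 16.6988*n - 10.8256)/(0.5776*n^4 - 0.1216*n^3 - 4.28*n^2 + 0.4512*n + 7.9524)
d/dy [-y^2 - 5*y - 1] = -2*y - 5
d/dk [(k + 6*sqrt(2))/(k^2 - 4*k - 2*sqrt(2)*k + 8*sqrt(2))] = (k^2 - 4*k - 2*sqrt(2)*k + 2*(k + 6*sqrt(2))*(-k + sqrt(2) + 2) + 8*sqrt(2))/(k^2 - 4*k - 2*sqrt(2)*k + 8*sqrt(2))^2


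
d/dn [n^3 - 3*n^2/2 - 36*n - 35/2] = 3*n^2 - 3*n - 36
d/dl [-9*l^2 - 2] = -18*l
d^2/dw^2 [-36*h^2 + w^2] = 2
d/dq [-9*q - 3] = -9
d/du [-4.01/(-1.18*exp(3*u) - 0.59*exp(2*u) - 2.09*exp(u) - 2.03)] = (-14.1954*exp(2*u) - 4.7318*exp(u) - 8.3809)*exp(u)/(1.18*exp(3*u) + 0.59*exp(2*u) + 2.09*exp(u) + 2.03)^2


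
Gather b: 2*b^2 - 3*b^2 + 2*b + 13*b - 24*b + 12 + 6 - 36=-b^2 - 9*b - 18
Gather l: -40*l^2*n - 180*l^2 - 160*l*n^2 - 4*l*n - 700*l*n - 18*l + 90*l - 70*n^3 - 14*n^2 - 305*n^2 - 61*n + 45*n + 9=l^2*(-40*n - 180) + l*(-160*n^2 - 704*n + 72) - 70*n^3 - 319*n^2 - 16*n + 9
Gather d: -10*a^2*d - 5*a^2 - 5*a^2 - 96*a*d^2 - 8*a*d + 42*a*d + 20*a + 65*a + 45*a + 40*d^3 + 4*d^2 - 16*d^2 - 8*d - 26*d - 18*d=-10*a^2 + 130*a + 40*d^3 + d^2*(-96*a - 12) + d*(-10*a^2 + 34*a - 52)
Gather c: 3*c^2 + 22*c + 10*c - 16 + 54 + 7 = 3*c^2 + 32*c + 45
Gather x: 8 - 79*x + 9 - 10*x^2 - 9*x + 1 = -10*x^2 - 88*x + 18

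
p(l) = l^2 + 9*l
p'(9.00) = 27.00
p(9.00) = 162.00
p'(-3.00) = 3.00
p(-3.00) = -18.00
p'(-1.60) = 5.80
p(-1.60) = -11.84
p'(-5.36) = -1.72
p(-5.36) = -19.51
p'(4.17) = 17.34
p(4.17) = 54.92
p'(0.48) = 9.96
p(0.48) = 4.55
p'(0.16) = 9.32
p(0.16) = 1.47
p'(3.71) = 16.42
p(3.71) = 47.15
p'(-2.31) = 4.38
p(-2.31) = -15.45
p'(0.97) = 10.94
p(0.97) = 9.67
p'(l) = 2*l + 9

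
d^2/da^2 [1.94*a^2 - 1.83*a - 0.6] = 3.88000000000000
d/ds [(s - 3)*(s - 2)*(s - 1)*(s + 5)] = 4*s^3 - 3*s^2 - 38*s + 49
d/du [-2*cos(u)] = 2*sin(u)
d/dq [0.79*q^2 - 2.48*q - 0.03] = 1.58*q - 2.48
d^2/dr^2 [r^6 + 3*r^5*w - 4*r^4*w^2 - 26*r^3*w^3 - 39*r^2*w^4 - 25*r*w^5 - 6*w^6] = 30*r^4 + 60*r^3*w - 48*r^2*w^2 - 156*r*w^3 - 78*w^4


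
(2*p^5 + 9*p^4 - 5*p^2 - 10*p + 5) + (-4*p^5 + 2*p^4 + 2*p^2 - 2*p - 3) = -2*p^5 + 11*p^4 - 3*p^2 - 12*p + 2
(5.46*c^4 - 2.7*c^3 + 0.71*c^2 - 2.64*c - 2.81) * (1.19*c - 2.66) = 6.4974*c^5 - 17.7366*c^4 + 8.0269*c^3 - 5.0302*c^2 + 3.6785*c + 7.4746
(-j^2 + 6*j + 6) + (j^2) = 6*j + 6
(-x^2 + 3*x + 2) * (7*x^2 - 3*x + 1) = -7*x^4 + 24*x^3 + 4*x^2 - 3*x + 2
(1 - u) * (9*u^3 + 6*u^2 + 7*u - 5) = -9*u^4 + 3*u^3 - u^2 + 12*u - 5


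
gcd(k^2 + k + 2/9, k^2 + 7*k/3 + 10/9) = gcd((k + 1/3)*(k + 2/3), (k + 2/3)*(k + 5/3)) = k + 2/3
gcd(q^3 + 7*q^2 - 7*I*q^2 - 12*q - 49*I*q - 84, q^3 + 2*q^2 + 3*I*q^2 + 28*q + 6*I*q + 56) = q - 4*I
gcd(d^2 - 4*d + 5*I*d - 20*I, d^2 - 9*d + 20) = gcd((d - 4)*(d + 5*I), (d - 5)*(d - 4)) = d - 4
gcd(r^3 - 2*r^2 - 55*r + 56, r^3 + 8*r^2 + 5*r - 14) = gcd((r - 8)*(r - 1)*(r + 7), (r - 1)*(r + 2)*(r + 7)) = r^2 + 6*r - 7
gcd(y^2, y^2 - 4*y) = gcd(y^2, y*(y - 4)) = y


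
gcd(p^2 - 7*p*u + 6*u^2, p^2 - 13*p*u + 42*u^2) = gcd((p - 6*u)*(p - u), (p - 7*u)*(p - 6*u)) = p - 6*u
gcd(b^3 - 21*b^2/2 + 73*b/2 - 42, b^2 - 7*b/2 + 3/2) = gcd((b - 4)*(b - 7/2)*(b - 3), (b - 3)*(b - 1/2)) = b - 3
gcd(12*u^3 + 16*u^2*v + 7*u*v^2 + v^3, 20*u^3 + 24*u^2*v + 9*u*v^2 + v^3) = 4*u^2 + 4*u*v + v^2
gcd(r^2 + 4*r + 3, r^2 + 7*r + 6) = r + 1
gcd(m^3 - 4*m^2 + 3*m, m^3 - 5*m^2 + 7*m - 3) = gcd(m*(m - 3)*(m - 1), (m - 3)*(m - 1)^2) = m^2 - 4*m + 3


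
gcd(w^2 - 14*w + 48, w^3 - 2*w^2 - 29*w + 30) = w - 6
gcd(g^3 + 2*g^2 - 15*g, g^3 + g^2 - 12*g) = g^2 - 3*g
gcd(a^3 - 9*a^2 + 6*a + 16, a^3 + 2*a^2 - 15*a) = 1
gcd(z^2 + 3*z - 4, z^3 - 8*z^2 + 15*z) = 1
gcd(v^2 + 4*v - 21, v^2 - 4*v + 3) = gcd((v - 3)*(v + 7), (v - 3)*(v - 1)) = v - 3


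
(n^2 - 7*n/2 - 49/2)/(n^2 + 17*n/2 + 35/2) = (n - 7)/(n + 5)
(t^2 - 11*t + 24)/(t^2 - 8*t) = (t - 3)/t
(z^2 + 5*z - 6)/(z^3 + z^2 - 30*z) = (z - 1)/(z*(z - 5))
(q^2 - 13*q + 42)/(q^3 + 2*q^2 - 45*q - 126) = (q - 6)/(q^2 + 9*q + 18)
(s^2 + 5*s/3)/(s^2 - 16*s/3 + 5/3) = s*(3*s + 5)/(3*s^2 - 16*s + 5)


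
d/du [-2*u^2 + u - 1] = 1 - 4*u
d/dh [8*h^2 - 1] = 16*h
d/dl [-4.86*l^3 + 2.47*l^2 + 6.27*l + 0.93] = -14.58*l^2 + 4.94*l + 6.27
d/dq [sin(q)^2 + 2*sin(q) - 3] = 2*(sin(q) + 1)*cos(q)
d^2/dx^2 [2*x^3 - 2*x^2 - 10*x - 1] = 12*x - 4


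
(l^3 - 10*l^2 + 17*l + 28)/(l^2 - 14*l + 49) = (l^2 - 3*l - 4)/(l - 7)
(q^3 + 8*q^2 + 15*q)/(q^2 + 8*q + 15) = q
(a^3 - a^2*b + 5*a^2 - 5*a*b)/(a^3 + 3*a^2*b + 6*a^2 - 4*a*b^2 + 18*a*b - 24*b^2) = a*(a + 5)/(a^2 + 4*a*b + 6*a + 24*b)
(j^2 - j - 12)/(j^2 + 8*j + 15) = (j - 4)/(j + 5)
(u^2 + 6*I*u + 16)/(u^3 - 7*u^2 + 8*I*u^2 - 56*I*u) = (u - 2*I)/(u*(u - 7))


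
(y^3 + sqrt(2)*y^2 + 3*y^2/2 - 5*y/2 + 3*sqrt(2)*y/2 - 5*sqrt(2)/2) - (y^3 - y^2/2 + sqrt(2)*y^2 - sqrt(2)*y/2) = 2*y^2 - 5*y/2 + 2*sqrt(2)*y - 5*sqrt(2)/2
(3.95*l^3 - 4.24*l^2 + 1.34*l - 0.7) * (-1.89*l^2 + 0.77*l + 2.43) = -7.4655*l^5 + 11.0551*l^4 + 3.8011*l^3 - 7.9484*l^2 + 2.7172*l - 1.701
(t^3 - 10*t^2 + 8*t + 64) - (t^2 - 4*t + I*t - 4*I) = t^3 - 11*t^2 + 12*t - I*t + 64 + 4*I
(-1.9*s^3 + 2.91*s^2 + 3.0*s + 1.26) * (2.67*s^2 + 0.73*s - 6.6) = -5.073*s^5 + 6.3827*s^4 + 22.6743*s^3 - 13.6518*s^2 - 18.8802*s - 8.316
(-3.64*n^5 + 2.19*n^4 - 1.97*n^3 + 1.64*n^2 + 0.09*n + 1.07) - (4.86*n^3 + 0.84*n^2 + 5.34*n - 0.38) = -3.64*n^5 + 2.19*n^4 - 6.83*n^3 + 0.8*n^2 - 5.25*n + 1.45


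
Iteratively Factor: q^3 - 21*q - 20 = (q + 4)*(q^2 - 4*q - 5) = (q + 1)*(q + 4)*(q - 5)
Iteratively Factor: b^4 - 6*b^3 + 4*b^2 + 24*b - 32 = (b - 2)*(b^3 - 4*b^2 - 4*b + 16) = (b - 2)^2*(b^2 - 2*b - 8) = (b - 2)^2*(b + 2)*(b - 4)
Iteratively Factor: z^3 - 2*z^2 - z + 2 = (z - 1)*(z^2 - z - 2) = (z - 1)*(z + 1)*(z - 2)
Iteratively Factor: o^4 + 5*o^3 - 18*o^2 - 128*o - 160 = (o + 4)*(o^3 + o^2 - 22*o - 40) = (o + 4)^2*(o^2 - 3*o - 10) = (o - 5)*(o + 4)^2*(o + 2)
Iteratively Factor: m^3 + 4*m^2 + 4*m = (m)*(m^2 + 4*m + 4) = m*(m + 2)*(m + 2)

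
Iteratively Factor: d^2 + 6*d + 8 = (d + 4)*(d + 2)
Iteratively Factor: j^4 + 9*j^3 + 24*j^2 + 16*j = (j + 4)*(j^3 + 5*j^2 + 4*j) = j*(j + 4)*(j^2 + 5*j + 4) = j*(j + 4)^2*(j + 1)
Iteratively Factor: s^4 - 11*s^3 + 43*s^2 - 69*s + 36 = (s - 3)*(s^3 - 8*s^2 + 19*s - 12) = (s - 3)^2*(s^2 - 5*s + 4) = (s - 4)*(s - 3)^2*(s - 1)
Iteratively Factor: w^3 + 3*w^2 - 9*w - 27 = (w + 3)*(w^2 - 9) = (w + 3)^2*(w - 3)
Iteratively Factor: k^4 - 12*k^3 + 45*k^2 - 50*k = (k - 2)*(k^3 - 10*k^2 + 25*k) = k*(k - 2)*(k^2 - 10*k + 25) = k*(k - 5)*(k - 2)*(k - 5)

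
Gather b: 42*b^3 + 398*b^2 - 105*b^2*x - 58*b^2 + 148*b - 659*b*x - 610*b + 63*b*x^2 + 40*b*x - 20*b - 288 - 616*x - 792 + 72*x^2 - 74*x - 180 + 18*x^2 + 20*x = 42*b^3 + b^2*(340 - 105*x) + b*(63*x^2 - 619*x - 482) + 90*x^2 - 670*x - 1260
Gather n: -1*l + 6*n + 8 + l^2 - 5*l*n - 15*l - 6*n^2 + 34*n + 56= l^2 - 16*l - 6*n^2 + n*(40 - 5*l) + 64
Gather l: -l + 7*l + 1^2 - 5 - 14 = 6*l - 18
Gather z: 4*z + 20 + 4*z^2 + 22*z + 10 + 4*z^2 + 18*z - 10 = 8*z^2 + 44*z + 20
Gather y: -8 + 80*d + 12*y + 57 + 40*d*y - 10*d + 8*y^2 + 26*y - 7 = 70*d + 8*y^2 + y*(40*d + 38) + 42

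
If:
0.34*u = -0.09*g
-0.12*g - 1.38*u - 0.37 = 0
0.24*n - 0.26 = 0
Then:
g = 1.51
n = 1.08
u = -0.40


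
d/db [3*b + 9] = 3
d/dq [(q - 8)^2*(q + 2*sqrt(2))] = (q - 8)*(3*q - 8 + 4*sqrt(2))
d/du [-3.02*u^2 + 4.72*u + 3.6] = 4.72 - 6.04*u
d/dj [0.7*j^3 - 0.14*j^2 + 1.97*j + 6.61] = 2.1*j^2 - 0.28*j + 1.97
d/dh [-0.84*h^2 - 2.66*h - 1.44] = -1.68*h - 2.66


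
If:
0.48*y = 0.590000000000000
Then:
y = 1.23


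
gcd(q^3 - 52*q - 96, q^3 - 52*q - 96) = q^3 - 52*q - 96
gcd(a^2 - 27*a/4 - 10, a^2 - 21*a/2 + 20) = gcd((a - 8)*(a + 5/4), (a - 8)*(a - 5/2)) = a - 8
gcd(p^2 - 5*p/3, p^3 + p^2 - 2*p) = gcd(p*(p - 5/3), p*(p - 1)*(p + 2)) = p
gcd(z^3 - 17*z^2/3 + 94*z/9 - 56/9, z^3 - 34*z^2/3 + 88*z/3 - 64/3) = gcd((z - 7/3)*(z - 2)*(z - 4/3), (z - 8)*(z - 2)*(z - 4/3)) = z^2 - 10*z/3 + 8/3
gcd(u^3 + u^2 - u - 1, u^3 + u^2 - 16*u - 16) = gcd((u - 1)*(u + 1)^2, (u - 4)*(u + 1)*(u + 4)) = u + 1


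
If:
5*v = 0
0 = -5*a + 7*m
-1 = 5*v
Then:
No Solution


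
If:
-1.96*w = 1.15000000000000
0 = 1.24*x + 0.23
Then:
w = -0.59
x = -0.19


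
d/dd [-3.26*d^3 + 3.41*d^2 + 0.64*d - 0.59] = -9.78*d^2 + 6.82*d + 0.64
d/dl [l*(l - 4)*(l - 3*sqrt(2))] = 3*l^2 - 6*sqrt(2)*l - 8*l + 12*sqrt(2)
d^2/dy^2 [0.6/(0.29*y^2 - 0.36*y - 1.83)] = (0.10092*y^2 - 0.12528*y - 0.6*(0.58*y - 0.36)*(1.16*y - 0.72) - 0.63684)/(-0.29*y^2 + 0.36*y + 1.83)^3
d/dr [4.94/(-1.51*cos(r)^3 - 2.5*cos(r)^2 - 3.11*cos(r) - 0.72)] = (22.3782*sin(r)^2 - 24.7*cos(r) - 37.7416)*sin(r)/(1.51*cos(r)^3 + 2.5*cos(r)^2 + 3.11*cos(r) + 0.72)^2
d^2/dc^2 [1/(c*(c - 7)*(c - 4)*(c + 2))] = 2*(10*c^6 - 135*c^5 + 540*c^4 - 320*c^3 - 1404*c^2 + 1008*c + 3136)/(c^3*(c^9 - 27*c^8 + 261*c^7 - 885*c^6 - 1458*c^5 + 14652*c^4 - 8520*c^3 - 78624*c^2 + 56448*c + 175616))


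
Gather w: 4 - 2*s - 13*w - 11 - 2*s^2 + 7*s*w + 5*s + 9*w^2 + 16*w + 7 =-2*s^2 + 3*s + 9*w^2 + w*(7*s + 3)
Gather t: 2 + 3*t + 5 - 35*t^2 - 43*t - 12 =-35*t^2 - 40*t - 5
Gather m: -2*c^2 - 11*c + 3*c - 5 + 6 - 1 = -2*c^2 - 8*c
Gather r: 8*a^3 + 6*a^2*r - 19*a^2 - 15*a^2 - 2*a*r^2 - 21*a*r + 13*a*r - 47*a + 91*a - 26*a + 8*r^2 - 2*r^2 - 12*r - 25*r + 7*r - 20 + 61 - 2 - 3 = 8*a^3 - 34*a^2 + 18*a + r^2*(6 - 2*a) + r*(6*a^2 - 8*a - 30) + 36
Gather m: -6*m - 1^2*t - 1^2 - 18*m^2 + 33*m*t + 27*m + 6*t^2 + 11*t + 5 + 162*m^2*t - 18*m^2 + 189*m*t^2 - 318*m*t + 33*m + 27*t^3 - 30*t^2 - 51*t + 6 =m^2*(162*t - 36) + m*(189*t^2 - 285*t + 54) + 27*t^3 - 24*t^2 - 41*t + 10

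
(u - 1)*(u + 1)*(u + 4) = u^3 + 4*u^2 - u - 4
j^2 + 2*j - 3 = (j - 1)*(j + 3)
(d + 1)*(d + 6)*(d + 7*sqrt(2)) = d^3 + 7*d^2 + 7*sqrt(2)*d^2 + 6*d + 49*sqrt(2)*d + 42*sqrt(2)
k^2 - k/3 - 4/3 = (k - 4/3)*(k + 1)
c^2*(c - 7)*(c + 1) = c^4 - 6*c^3 - 7*c^2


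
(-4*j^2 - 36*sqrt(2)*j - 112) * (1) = -4*j^2 - 36*sqrt(2)*j - 112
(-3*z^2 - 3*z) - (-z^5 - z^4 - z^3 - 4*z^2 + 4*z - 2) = z^5 + z^4 + z^3 + z^2 - 7*z + 2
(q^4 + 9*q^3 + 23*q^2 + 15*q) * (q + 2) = q^5 + 11*q^4 + 41*q^3 + 61*q^2 + 30*q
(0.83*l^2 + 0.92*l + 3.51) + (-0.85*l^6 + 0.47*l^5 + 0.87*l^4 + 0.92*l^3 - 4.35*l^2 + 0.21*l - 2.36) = -0.85*l^6 + 0.47*l^5 + 0.87*l^4 + 0.92*l^3 - 3.52*l^2 + 1.13*l + 1.15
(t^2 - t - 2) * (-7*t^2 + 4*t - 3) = -7*t^4 + 11*t^3 + 7*t^2 - 5*t + 6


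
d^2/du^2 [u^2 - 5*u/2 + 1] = 2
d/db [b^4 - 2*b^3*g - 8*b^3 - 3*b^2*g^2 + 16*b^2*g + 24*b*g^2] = 4*b^3 - 6*b^2*g - 24*b^2 - 6*b*g^2 + 32*b*g + 24*g^2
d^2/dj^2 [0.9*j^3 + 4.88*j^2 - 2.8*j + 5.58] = 5.4*j + 9.76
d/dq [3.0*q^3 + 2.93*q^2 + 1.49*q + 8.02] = 9.0*q^2 + 5.86*q + 1.49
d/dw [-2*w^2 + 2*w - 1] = 2 - 4*w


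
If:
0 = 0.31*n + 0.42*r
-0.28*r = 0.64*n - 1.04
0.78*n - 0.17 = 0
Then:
No Solution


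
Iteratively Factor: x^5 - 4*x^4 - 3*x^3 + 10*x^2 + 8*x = (x + 1)*(x^4 - 5*x^3 + 2*x^2 + 8*x) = (x - 2)*(x + 1)*(x^3 - 3*x^2 - 4*x) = (x - 4)*(x - 2)*(x + 1)*(x^2 + x) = x*(x - 4)*(x - 2)*(x + 1)*(x + 1)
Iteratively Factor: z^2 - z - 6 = (z + 2)*(z - 3)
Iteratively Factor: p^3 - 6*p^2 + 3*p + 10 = (p - 5)*(p^2 - p - 2) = (p - 5)*(p + 1)*(p - 2)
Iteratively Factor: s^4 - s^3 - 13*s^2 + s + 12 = (s + 1)*(s^3 - 2*s^2 - 11*s + 12) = (s - 4)*(s + 1)*(s^2 + 2*s - 3) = (s - 4)*(s - 1)*(s + 1)*(s + 3)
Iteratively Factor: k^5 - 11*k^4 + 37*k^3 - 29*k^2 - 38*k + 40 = (k - 1)*(k^4 - 10*k^3 + 27*k^2 - 2*k - 40) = (k - 1)*(k + 1)*(k^3 - 11*k^2 + 38*k - 40) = (k - 4)*(k - 1)*(k + 1)*(k^2 - 7*k + 10) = (k - 4)*(k - 2)*(k - 1)*(k + 1)*(k - 5)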